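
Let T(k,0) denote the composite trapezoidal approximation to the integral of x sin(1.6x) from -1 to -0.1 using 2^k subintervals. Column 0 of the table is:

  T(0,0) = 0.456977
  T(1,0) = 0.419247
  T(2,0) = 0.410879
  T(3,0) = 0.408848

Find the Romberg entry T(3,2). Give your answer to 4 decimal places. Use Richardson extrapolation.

0.4082

T(2,1) = (4·0.410879 − 0.419247) / 3 = 0.408090
T(3,1) = 0.408848 + (0.408848 − 0.410879)/3 = 0.408171
T(3,2) = 0.408171 + (0.408171 − 0.408090)/15 = 0.408176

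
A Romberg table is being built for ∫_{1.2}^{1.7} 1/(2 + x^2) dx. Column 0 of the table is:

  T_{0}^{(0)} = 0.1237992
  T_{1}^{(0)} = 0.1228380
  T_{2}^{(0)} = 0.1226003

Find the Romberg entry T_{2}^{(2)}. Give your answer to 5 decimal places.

0.12252

Richardson extrapolation on the trapezoidal column (denominator 4−1=3):
T_{1}^{(1)} = 0.1228380 + (0.1228380 − 0.1237992)/3 = 0.1225176
T_{2}^{(1)} = 0.1226003 + (0.1226003 − 0.1228380)/3 = 0.1225211
T_{2}^{(2)} = (16·0.1225211 − 0.1225176) / 15 = 0.1225213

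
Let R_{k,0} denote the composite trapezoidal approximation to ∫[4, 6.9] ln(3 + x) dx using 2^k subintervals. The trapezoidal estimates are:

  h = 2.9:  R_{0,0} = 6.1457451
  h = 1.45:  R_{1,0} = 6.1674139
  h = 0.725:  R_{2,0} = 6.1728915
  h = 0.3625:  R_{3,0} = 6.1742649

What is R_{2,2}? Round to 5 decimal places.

6.17472

Richardson extrapolation on the trapezoidal column (denominator 4−1=3):
R_{1,1} = (4·6.1674139 − 6.1457451) / 3 = 6.1746368
R_{2,1} = (4·6.1728915 − 6.1674139) / 3 = 6.1747174
R_{2,2} = (16·6.1747174 − 6.1746368) / 15 = 6.1747228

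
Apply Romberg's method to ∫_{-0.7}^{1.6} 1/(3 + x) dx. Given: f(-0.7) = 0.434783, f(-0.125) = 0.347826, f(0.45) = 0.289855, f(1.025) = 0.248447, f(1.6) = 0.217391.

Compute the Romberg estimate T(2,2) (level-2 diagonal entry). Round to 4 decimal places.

T(0,0) (trapezoid, 1 panel, h=2.3000): 0.750000
T(1,0) (trapezoid, 2 panels, h=1.1500): 0.708333
T(2,0) (trapezoid, 4 panels, h=0.5750): 0.697024
T(1,1) = 0.708333 + (0.708333 − 0.750000)/3 = 0.694444
T(2,1) = 0.697024 + (0.697024 − 0.708333)/3 = 0.693254
T(2,2) = 0.693254 + (0.693254 − 0.694444)/15 = 0.693175

0.6932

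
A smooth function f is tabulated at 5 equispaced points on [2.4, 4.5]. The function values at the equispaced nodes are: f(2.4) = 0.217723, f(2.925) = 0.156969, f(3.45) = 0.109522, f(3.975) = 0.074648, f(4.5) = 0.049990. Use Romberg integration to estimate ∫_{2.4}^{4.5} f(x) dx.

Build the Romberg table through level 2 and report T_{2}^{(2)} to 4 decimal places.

0.2473

T_{0}^{(0)} (trapezoid, 1 panel, h=2.1000): 0.281099
T_{1}^{(0)} (trapezoid, 2 panels, h=1.0500): 0.255547
T_{2}^{(0)} (trapezoid, 4 panels, h=0.5250): 0.249373
T_{1}^{(1)} = 0.255547 + (0.255547 − 0.281099)/3 = 0.247030
T_{2}^{(1)} = 0.249373 + (0.249373 − 0.255547)/3 = 0.247315
T_{2}^{(2)} = 0.247315 + (0.247315 − 0.247030)/15 = 0.247334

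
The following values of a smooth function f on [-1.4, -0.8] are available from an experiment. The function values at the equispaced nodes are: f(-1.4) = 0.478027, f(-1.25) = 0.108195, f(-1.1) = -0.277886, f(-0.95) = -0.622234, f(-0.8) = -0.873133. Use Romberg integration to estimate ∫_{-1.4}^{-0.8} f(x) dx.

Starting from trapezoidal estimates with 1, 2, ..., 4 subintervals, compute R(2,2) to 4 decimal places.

-0.1503

R(0,0) (trapezoid, 1 panel, h=0.6000): -0.118532
R(1,0) (trapezoid, 2 panels, h=0.3000): -0.142632
R(2,0) (trapezoid, 4 panels, h=0.1500): -0.148422
R(1,1) = -0.142632 + (-0.142632 − (-0.118532))/3 = -0.150665
R(2,1) = -0.148422 + (-0.148422 − (-0.142632))/3 = -0.150352
R(2,2) = -0.150352 + (-0.150352 − (-0.150665))/15 = -0.150331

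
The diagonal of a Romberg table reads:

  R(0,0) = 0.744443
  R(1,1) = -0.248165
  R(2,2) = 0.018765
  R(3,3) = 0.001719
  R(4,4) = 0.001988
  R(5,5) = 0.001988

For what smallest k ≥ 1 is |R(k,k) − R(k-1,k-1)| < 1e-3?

|R(1,1) − R(0,0)| = 0.992608 ≥ 1e-3
|R(2,2) − R(1,1)| = 0.266930 ≥ 1e-3
|R(3,3) − R(2,2)| = 0.017046 ≥ 1e-3
|R(4,4) − R(3,3)| = 0.000269 < 1e-3

k = 4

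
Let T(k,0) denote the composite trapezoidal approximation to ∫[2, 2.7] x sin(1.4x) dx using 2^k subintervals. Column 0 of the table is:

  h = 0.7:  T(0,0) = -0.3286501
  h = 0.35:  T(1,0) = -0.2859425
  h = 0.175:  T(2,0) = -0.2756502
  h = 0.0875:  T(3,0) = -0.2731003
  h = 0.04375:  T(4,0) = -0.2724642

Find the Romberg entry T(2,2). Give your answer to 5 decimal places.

-0.27225

Richardson extrapolation on the trapezoidal column (denominator 4−1=3):
T(1,1) = (4·(-0.2859425) − (-0.3286501)) / 3 = -0.2717066
T(2,1) = (4·(-0.2756502) − (-0.2859425)) / 3 = -0.2722194
T(2,2) = -0.2722194 + (-0.2722194 − (-0.2717066))/15 = -0.2722536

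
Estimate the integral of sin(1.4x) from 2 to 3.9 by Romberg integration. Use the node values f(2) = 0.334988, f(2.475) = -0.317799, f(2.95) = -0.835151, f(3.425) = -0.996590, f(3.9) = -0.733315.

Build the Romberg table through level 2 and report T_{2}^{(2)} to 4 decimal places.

-1.1584

T_{0}^{(0)} (trapezoid, 1 panel, h=1.9000): -0.378411
T_{1}^{(0)} (trapezoid, 2 panels, h=0.9500): -0.982599
T_{2}^{(0)} (trapezoid, 4 panels, h=0.4750): -1.115634
T_{1}^{(1)} = -0.982599 + (-0.982599 − (-0.378411))/3 = -1.183995
T_{2}^{(1)} = -1.115634 + (-1.115634 − (-0.982599))/3 = -1.159979
T_{2}^{(2)} = -1.159979 + (-1.159979 − (-1.183995))/15 = -1.158378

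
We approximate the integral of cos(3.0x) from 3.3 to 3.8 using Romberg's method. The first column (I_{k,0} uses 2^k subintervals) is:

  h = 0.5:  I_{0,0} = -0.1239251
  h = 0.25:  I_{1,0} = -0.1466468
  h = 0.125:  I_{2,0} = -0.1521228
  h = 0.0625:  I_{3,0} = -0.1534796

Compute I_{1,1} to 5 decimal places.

Richardson extrapolation on the trapezoidal column (denominator 4−1=3):
I_{1,1} = (4·(-0.1466468) − (-0.1239251)) / 3 = -0.1542207

-0.15422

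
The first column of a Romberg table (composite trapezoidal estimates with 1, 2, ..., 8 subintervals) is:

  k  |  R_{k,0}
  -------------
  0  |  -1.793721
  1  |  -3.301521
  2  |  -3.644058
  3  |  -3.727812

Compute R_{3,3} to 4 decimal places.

-3.7556

Richardson extrapolation on the trapezoidal column (denominator 4−1=3):
R_{1,1} = (4·(-3.301521) − (-1.793721)) / 3 = -3.804121
R_{2,1} = -3.644058 + (-3.644058 − (-3.301521))/3 = -3.758237
R_{3,1} = -3.727812 + (-3.727812 − (-3.644058))/3 = -3.755730
R_{2,2} = (16·(-3.758237) − (-3.804121)) / 15 = -3.755178
R_{3,2} = (16·(-3.755730) − (-3.758237)) / 15 = -3.755563
R_{3,3} = -3.755563 + (-3.755563 − (-3.755178))/63 = -3.755569
(Column j=1 coincides with Simpson's rule on the same nodes.)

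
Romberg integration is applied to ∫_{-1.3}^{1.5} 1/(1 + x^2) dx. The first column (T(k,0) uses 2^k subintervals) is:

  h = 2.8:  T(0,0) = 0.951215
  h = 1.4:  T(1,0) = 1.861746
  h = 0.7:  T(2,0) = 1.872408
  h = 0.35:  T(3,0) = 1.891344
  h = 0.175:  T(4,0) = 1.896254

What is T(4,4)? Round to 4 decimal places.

Richardson extrapolation on the trapezoidal column (denominator 4−1=3):
T(1,1) = 1.861746 + (1.861746 − 0.951215)/3 = 2.165256
T(2,1) = (4·1.872408 − 1.861746) / 3 = 1.875962
T(3,1) = (4·1.891344 − 1.872408) / 3 = 1.897656
T(4,1) = 1.896254 + (1.896254 − 1.891344)/3 = 1.897891
T(2,2) = (16·1.875962 − 2.165256) / 15 = 1.856676
T(3,2) = 1.897656 + (1.897656 − 1.875962)/15 = 1.899102
T(4,2) = 1.897891 + (1.897891 − 1.897656)/15 = 1.897907
T(3,3) = (64·1.899102 − 1.856676) / 63 = 1.899775
T(4,3) = (64·1.897907 − 1.899102) / 63 = 1.897888
T(4,4) = 1.897888 + (1.897888 − 1.899775)/255 = 1.897881
(Column j=1 coincides with Simpson's rule on the same nodes.)

1.8979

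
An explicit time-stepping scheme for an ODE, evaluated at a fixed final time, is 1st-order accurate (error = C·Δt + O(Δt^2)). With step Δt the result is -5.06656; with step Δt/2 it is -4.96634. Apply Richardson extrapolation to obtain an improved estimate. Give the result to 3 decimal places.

-4.866

The leading error scales as Δt; refining by a factor of 2 reduces it by 2^1 = 2.
Extrapolated value = (2·A(Δt/2) − A(Δt)) / (2 − 1)
= (2·(-4.96634) − (-5.06656)) / 1
= -4.86612 / 1 = -4.86612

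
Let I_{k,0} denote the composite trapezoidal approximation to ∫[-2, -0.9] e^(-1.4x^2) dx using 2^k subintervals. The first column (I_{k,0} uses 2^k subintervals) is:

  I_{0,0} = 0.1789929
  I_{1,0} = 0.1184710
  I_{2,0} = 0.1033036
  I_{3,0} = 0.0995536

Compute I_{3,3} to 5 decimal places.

Richardson extrapolation on the trapezoidal column (denominator 4−1=3):
I_{1,1} = (4·0.1184710 − 0.1789929) / 3 = 0.0982970
I_{2,1} = 0.1033036 + (0.1033036 − 0.1184710)/3 = 0.0982478
I_{3,1} = (4·0.0995536 − 0.1033036) / 3 = 0.0983036
I_{2,2} = (16·0.0982478 − 0.0982970) / 15 = 0.0982445
I_{3,2} = (16·0.0983036 − 0.0982478) / 15 = 0.0983073
I_{3,3} = (64·0.0983073 − 0.0982445) / 63 = 0.0983083

0.09831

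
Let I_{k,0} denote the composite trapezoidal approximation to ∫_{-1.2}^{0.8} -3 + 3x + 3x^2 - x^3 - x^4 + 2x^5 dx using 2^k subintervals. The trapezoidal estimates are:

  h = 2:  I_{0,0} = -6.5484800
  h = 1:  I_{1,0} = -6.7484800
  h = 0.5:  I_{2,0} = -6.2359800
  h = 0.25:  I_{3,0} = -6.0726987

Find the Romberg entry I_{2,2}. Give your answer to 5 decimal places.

-6.01515

Richardson extrapolation on the trapezoidal column (denominator 4−1=3):
I_{1,1} = -6.7484800 + (-6.7484800 − (-6.5484800))/3 = -6.8151467
I_{2,1} = -6.2359800 + (-6.2359800 − (-6.7484800))/3 = -6.0651467
I_{2,2} = (16·(-6.0651467) − (-6.8151467)) / 15 = -6.0151467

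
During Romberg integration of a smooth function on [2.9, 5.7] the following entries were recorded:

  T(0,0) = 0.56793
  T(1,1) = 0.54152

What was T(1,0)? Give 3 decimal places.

From T(1,1) = (4·T(1,0) − T(0,0))/3, solve for T(1,0):
4·T(1,0) = 3·0.54152 + 0.56793 = 2.19249
T(1,0) = 0.54812

0.548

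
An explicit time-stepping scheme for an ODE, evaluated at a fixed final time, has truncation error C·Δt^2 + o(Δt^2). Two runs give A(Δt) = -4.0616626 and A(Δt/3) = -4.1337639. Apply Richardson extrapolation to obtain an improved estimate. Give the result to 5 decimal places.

Extrapolated value = (9·A(Δt/3) − A(Δt)) / (9 − 1)
= (9·(-4.1337639) − (-4.0616626)) / 8
= -33.1422125 / 8 = -4.1427766

-4.14278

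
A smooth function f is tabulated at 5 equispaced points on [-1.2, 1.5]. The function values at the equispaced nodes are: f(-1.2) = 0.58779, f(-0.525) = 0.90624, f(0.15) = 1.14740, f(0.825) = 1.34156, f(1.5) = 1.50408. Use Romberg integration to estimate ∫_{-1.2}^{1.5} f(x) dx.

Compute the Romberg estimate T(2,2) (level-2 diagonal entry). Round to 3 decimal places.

T(0,0) (trapezoid, 1 panel, h=2.7000): 2.82402
T(1,0) (trapezoid, 2 panels, h=1.3500): 2.96100
T(2,0) (trapezoid, 4 panels, h=0.6750): 2.99777
T(1,1) = 2.96100 + (2.96100 − 2.82402)/3 = 3.00666
T(2,1) = 2.99777 + (2.99777 − 2.96100)/3 = 3.01003
T(2,2) = 3.01003 + (3.01003 − 3.00666)/15 = 3.01025

3.010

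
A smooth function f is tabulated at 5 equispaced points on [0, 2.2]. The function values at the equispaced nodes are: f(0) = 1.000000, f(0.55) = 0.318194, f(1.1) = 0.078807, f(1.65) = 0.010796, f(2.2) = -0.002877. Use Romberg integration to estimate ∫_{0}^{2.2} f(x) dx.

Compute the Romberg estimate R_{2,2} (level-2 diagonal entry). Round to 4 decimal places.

R_{0,0} (trapezoid, 1 panel, h=2.2000): 1.096835
R_{1,0} (trapezoid, 2 panels, h=1.1000): 0.635105
R_{2,0} (trapezoid, 4 panels, h=0.5500): 0.498497
R_{1,1} = 0.635105 + (0.635105 − 1.096835)/3 = 0.481195
R_{2,1} = 0.498497 + (0.498497 − 0.635105)/3 = 0.452961
R_{2,2} = 0.452961 + (0.452961 − 0.481195)/15 = 0.451079

0.4511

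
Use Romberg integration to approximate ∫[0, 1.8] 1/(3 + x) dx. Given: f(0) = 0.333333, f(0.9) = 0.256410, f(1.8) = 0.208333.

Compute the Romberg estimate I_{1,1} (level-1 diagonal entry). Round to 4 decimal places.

0.4702

I_{0,0} (trapezoid, 1 panel, h=1.8000): 0.487499
I_{1,0} (trapezoid, 2 panels, h=0.9000): 0.474519
I_{1,1} = 0.474519 + (0.474519 − 0.487499)/3 = 0.470192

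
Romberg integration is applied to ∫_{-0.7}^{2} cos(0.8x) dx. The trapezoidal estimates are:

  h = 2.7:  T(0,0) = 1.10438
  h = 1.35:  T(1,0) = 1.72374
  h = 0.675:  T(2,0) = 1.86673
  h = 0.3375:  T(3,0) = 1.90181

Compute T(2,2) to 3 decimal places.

1.913

T(1,1) = 1.72374 + (1.72374 − 1.10438)/3 = 1.93019
T(2,1) = 1.86673 + (1.86673 − 1.72374)/3 = 1.91439
T(2,2) = 1.91439 + (1.91439 − 1.93019)/15 = 1.91334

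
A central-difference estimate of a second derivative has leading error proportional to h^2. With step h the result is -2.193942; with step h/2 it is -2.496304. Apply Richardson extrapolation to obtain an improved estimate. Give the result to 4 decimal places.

-2.5971

The leading error scales as h^2; refining by a factor of 2 reduces it by 2^2 = 4.
Extrapolated value = (4·A(h/2) − A(h)) / (4 − 1)
= (4·(-2.496304) − (-2.193942)) / 3
= -7.791274 / 3 = -2.597091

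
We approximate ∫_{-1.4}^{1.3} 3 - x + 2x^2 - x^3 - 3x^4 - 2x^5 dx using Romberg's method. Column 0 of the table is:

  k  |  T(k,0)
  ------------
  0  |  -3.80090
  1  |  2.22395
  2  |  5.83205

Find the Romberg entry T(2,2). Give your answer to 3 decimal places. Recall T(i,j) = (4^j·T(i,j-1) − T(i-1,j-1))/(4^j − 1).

Richardson extrapolation on the trapezoidal column (denominator 4−1=3):
T(1,1) = (4·2.22395 − (-3.80090)) / 3 = 4.23223
T(2,1) = 5.83205 + (5.83205 − 2.22395)/3 = 7.03475
T(2,2) = 7.03475 + (7.03475 − 4.23223)/15 = 7.22158
(Column j=1 coincides with Simpson's rule on the same nodes.)

7.222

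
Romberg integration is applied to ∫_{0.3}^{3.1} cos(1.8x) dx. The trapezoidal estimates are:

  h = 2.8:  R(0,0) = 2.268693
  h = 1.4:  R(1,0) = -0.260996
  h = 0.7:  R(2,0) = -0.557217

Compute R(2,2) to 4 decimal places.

-0.6261

Richardson extrapolation on the trapezoidal column (denominator 4−1=3):
R(1,1) = (4·(-0.260996) − 2.268693) / 3 = -1.104226
R(2,1) = -0.557217 + (-0.557217 − (-0.260996))/3 = -0.655957
R(2,2) = (16·(-0.655957) − (-1.104226)) / 15 = -0.626072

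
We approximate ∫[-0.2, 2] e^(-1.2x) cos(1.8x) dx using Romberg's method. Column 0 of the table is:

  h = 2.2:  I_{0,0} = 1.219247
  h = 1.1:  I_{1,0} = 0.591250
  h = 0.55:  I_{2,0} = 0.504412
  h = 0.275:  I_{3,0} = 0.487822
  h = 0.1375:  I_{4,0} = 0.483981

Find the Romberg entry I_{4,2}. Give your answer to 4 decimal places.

I_{3,1} = 0.487822 + (0.487822 − 0.504412)/3 = 0.482292
I_{4,1} = 0.483981 + (0.483981 − 0.487822)/3 = 0.482701
I_{4,2} = (16·0.482701 − 0.482292) / 15 = 0.482728

0.4827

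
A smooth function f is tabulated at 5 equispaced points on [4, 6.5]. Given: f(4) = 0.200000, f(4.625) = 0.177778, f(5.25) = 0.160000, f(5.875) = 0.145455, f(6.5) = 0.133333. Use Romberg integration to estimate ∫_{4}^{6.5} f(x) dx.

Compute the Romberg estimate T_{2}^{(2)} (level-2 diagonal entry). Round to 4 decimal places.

T_{0}^{(0)} (trapezoid, 1 panel, h=2.5000): 0.416666
T_{1}^{(0)} (trapezoid, 2 panels, h=1.2500): 0.408333
T_{2}^{(0)} (trapezoid, 4 panels, h=0.6250): 0.406187
T_{1}^{(1)} = 0.408333 + (0.408333 − 0.416666)/3 = 0.405555
T_{2}^{(1)} = 0.406187 + (0.406187 − 0.408333)/3 = 0.405472
T_{2}^{(2)} = 0.405472 + (0.405472 − 0.405555)/15 = 0.405466

0.4055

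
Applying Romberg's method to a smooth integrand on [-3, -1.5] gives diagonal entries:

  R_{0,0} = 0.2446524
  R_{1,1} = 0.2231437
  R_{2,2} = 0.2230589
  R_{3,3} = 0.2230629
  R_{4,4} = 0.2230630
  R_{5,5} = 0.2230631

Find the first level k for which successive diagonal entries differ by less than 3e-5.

k = 3

|R_{1,1} − R_{0,0}| = 0.0215087 ≥ 3e-5
|R_{2,2} − R_{1,1}| = 0.0000848 ≥ 3e-5
|R_{3,3} − R_{2,2}| = 0.0000040 < 3e-5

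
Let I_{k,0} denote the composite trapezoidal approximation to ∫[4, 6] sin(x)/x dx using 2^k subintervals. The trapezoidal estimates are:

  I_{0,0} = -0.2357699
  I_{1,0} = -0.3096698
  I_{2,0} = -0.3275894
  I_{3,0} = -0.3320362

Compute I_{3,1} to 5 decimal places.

-0.33352

I_{3,1} = (4·(-0.3320362) − (-0.3275894)) / 3 = -0.3335185
(Column j=1 coincides with Simpson's rule on the same nodes.)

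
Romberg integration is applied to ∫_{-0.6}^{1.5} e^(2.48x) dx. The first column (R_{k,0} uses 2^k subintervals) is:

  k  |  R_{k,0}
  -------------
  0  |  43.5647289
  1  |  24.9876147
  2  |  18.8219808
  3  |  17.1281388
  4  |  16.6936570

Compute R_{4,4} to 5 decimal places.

16.54781

Richardson extrapolation on the trapezoidal column (denominator 4−1=3):
R_{1,1} = (4·24.9876147 − 43.5647289) / 3 = 18.7952433
R_{2,1} = 18.8219808 + (18.8219808 − 24.9876147)/3 = 16.7667695
R_{3,1} = (4·17.1281388 − 18.8219808) / 3 = 16.5635248
R_{4,1} = 16.6936570 + (16.6936570 − 17.1281388)/3 = 16.5488297
R_{2,2} = 16.7667695 + (16.7667695 − 18.7952433)/15 = 16.6315379
R_{3,2} = 16.5635248 + (16.5635248 − 16.7667695)/15 = 16.5499752
R_{4,2} = (16·16.5488297 − 16.5635248) / 15 = 16.5478500
R_{3,3} = (64·16.5499752 − 16.6315379) / 63 = 16.5486806
R_{4,3} = 16.5478500 + (16.5478500 − 16.5499752)/63 = 16.5478163
R_{4,4} = (256·16.5478163 − 16.5486806) / 255 = 16.5478129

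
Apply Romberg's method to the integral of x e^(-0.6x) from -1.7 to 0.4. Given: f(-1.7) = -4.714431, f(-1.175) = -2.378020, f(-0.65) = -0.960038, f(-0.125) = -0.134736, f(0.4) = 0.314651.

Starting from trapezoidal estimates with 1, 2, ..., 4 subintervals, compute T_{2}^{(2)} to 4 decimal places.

-2.8636

T_{0}^{(0)} (trapezoid, 1 panel, h=2.1000): -4.619769
T_{1}^{(0)} (trapezoid, 2 panels, h=1.0500): -3.317924
T_{2}^{(0)} (trapezoid, 4 panels, h=0.5250): -2.978159
T_{1}^{(1)} = -3.317924 + (-3.317924 − (-4.619769))/3 = -2.883976
T_{2}^{(1)} = -2.978159 + (-2.978159 − (-3.317924))/3 = -2.864904
T_{2}^{(2)} = -2.864904 + (-2.864904 − (-2.883976))/15 = -2.863633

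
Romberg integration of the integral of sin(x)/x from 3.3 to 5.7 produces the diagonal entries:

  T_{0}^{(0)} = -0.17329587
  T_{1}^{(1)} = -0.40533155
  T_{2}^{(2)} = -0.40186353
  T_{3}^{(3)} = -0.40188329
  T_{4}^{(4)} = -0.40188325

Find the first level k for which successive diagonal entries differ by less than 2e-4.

|T_{1}^{(1)} − T_{0}^{(0)}| = 0.23203568 ≥ 2e-4
|T_{2}^{(2)} − T_{1}^{(1)}| = 0.00346802 ≥ 2e-4
|T_{3}^{(3)} − T_{2}^{(2)}| = 0.00001976 < 2e-4

k = 3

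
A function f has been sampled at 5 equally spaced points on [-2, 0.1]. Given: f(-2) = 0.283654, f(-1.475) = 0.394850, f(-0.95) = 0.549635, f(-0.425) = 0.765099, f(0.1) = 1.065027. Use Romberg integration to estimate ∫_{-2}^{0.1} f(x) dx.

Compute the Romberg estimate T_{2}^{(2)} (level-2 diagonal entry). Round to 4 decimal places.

T_{0}^{(0)} (trapezoid, 1 panel, h=2.1000): 1.416115
T_{1}^{(0)} (trapezoid, 2 panels, h=1.0500): 1.285174
T_{2}^{(0)} (trapezoid, 4 panels, h=0.5250): 1.251560
T_{1}^{(1)} = 1.285174 + (1.285174 − 1.416115)/3 = 1.241527
T_{2}^{(1)} = 1.251560 + (1.251560 − 1.285174)/3 = 1.240355
T_{2}^{(2)} = 1.240355 + (1.240355 − 1.241527)/15 = 1.240277

1.2403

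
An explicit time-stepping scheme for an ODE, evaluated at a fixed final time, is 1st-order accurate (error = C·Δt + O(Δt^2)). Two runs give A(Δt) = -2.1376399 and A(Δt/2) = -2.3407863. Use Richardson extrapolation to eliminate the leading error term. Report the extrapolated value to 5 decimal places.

Extrapolated value = (2·A(Δt/2) − A(Δt)) / (2 − 1)
= (2·(-2.3407863) − (-2.1376399)) / 1
= -2.5439327 / 1 = -2.5439327

-2.54393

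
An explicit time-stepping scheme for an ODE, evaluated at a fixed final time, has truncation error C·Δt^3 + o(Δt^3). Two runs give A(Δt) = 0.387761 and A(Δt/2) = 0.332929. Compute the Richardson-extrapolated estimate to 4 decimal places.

0.3251

The leading error scales as Δt^3; refining by a factor of 2 reduces it by 2^3 = 8.
Extrapolated value = (8·A(Δt/2) − A(Δt)) / (8 − 1)
= (8·0.332929 − 0.387761) / 7
= 2.275671 / 7 = 0.325096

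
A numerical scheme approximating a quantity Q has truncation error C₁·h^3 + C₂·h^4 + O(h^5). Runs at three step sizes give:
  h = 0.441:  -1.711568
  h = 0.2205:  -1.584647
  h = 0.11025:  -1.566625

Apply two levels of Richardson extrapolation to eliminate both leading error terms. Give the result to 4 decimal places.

-1.5639

First eliminate the h^3 term (factor 2^3 = 8):
  B₁ = (8·(-1.584647) − (-1.711568))/7 = -1.566515
  B₂ = (8·(-1.566625) − (-1.584647))/7 = -1.564050
Then eliminate the h^4 term (factor 2^4 = 16):
  (16·(-1.564050) − (-1.566515))/15 = -1.563886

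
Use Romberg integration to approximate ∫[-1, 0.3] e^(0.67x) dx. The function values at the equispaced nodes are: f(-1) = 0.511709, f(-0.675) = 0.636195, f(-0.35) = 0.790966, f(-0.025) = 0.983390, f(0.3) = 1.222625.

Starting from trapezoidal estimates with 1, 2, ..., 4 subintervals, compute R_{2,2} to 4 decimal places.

R_{0,0} (trapezoid, 1 panel, h=1.3000): 1.127317
R_{1,0} (trapezoid, 2 panels, h=0.6500): 1.077786
R_{2,0} (trapezoid, 4 panels, h=0.3250): 1.065258
R_{1,1} = 1.077786 + (1.077786 − 1.127317)/3 = 1.061276
R_{2,1} = 1.065258 + (1.065258 − 1.077786)/3 = 1.061082
R_{2,2} = 1.061082 + (1.061082 − 1.061276)/15 = 1.061069

1.0611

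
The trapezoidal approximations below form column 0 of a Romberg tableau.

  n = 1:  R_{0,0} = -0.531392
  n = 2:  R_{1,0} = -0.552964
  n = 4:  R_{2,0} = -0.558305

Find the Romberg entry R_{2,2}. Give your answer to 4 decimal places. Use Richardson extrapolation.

-0.5601

R_{1,1} = (4·(-0.552964) − (-0.531392)) / 3 = -0.560155
R_{2,1} = -0.558305 + (-0.558305 − (-0.552964))/3 = -0.560085
R_{2,2} = (16·(-0.560085) − (-0.560155)) / 15 = -0.560080
(Column j=1 coincides with Simpson's rule on the same nodes.)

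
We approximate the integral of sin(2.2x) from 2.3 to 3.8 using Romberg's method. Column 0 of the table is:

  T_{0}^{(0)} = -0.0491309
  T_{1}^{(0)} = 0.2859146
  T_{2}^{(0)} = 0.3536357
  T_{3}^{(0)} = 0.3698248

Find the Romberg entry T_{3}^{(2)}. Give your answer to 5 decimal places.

0.37516

Richardson extrapolation on the trapezoidal column (denominator 4−1=3):
T_{2}^{(1)} = 0.3536357 + (0.3536357 − 0.2859146)/3 = 0.3762094
T_{3}^{(1)} = (4·0.3698248 − 0.3536357) / 3 = 0.3752212
T_{3}^{(2)} = 0.3752212 + (0.3752212 − 0.3762094)/15 = 0.3751553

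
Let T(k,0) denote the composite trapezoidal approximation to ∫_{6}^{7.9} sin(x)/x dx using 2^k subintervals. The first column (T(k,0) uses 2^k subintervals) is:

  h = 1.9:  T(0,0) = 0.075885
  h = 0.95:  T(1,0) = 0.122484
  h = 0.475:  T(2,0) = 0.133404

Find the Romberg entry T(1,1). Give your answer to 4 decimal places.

Richardson extrapolation on the trapezoidal column (denominator 4−1=3):
T(1,1) = 0.122484 + (0.122484 − 0.075885)/3 = 0.138017

0.1380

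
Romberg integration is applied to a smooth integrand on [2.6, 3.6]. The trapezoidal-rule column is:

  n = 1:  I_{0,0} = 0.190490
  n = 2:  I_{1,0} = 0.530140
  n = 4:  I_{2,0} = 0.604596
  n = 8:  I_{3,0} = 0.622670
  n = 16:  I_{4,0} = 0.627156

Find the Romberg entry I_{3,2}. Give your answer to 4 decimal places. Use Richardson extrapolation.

Richardson extrapolation on the trapezoidal column (denominator 4−1=3):
I_{2,1} = (4·0.604596 − 0.530140) / 3 = 0.629415
I_{3,1} = (4·0.622670 − 0.604596) / 3 = 0.628695
I_{3,2} = 0.628695 + (0.628695 − 0.629415)/15 = 0.628647

0.6286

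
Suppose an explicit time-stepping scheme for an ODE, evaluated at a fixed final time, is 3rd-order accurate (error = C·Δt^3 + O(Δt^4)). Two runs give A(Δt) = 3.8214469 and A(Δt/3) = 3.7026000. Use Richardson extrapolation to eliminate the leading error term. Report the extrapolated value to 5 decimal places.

3.69803

The leading error scales as Δt^3; refining by a factor of 3 reduces it by 3^3 = 27.
Extrapolated value = (27·A(Δt/3) − A(Δt)) / (27 − 1)
= (27·3.7026000 − 3.8214469) / 26
= 96.1487531 / 26 = 3.6980290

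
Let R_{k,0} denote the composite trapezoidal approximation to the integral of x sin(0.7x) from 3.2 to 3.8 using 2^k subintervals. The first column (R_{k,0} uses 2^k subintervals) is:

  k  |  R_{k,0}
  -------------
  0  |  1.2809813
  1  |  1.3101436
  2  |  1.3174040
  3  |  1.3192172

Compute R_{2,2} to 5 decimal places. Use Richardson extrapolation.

1.31982

R_{1,1} = (4·1.3101436 − 1.2809813) / 3 = 1.3198644
R_{2,1} = 1.3174040 + (1.3174040 − 1.3101436)/3 = 1.3198241
R_{2,2} = (16·1.3198241 − 1.3198644) / 15 = 1.3198214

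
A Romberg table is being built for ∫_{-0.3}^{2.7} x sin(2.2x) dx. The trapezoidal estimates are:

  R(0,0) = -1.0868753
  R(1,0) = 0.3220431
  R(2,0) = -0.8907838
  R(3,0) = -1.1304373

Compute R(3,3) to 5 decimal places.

-1.20103

Richardson extrapolation on the trapezoidal column (denominator 4−1=3):
R(1,1) = 0.3220431 + (0.3220431 − (-1.0868753))/3 = 0.7916826
R(2,1) = (4·(-0.8907838) − 0.3220431) / 3 = -1.2950594
R(3,1) = (4·(-1.1304373) − (-0.8907838)) / 3 = -1.2103218
R(2,2) = (16·(-1.2950594) − 0.7916826) / 15 = -1.4341755
R(3,2) = (16·(-1.2103218) − (-1.2950594)) / 15 = -1.2046726
R(3,3) = -1.2046726 + (-1.2046726 − (-1.4341755))/63 = -1.2010297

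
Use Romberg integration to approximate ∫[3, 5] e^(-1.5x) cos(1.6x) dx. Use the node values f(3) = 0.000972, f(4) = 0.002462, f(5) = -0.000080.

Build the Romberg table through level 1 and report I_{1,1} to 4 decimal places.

I_{0,0} (trapezoid, 1 panel, h=2.0000): 0.000892
I_{1,0} (trapezoid, 2 panels, h=1.0000): 0.002908
I_{1,1} = 0.002908 + (0.002908 − 0.000892)/3 = 0.003580

0.0036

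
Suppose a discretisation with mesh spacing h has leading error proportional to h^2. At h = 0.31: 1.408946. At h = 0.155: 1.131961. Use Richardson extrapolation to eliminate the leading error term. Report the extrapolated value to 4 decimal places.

Extrapolated value = (4·A(h/2) − A(h)) / (4 − 1)
= (4·1.131961 − 1.408946) / 3
= 3.118898 / 3 = 1.039633

1.0396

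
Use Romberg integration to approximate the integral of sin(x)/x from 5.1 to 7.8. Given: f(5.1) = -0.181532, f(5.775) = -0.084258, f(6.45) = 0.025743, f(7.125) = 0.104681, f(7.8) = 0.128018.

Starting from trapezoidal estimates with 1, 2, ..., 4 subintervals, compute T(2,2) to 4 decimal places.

0.0176

T(0,0) (trapezoid, 1 panel, h=2.7000): -0.072244
T(1,0) (trapezoid, 2 panels, h=1.3500): -0.001369
T(2,0) (trapezoid, 4 panels, h=0.6750): 0.013101
T(1,1) = -0.001369 + (-0.001369 − (-0.072244))/3 = 0.022256
T(2,1) = 0.013101 + (0.013101 − (-0.001369))/3 = 0.017924
T(2,2) = 0.017924 + (0.017924 − 0.022256)/15 = 0.017635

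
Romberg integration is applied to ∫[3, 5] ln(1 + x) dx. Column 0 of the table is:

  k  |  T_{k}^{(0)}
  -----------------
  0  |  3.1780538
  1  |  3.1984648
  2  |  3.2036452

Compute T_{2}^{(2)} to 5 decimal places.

Richardson extrapolation on the trapezoidal column (denominator 4−1=3):
T_{1}^{(1)} = 3.1984648 + (3.1984648 − 3.1780538)/3 = 3.2052685
T_{2}^{(1)} = 3.2036452 + (3.2036452 − 3.1984648)/3 = 3.2053720
T_{2}^{(2)} = (16·3.2053720 − 3.2052685) / 15 = 3.2053789

3.20538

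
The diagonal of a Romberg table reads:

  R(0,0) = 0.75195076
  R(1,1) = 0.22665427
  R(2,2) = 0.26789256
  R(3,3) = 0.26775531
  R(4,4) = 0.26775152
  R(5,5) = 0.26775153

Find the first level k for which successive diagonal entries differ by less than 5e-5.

|R(1,1) − R(0,0)| = 0.52529649 ≥ 5e-5
|R(2,2) − R(1,1)| = 0.04123829 ≥ 5e-5
|R(3,3) − R(2,2)| = 0.00013725 ≥ 5e-5
|R(4,4) − R(3,3)| = 0.00000379 < 5e-5

k = 4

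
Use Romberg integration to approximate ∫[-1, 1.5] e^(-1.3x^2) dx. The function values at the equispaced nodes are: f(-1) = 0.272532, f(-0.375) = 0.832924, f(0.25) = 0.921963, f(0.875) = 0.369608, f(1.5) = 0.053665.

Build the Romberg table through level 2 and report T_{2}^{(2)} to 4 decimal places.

1.4397

T_{0}^{(0)} (trapezoid, 1 panel, h=2.5000): 0.407746
T_{1}^{(0)} (trapezoid, 2 panels, h=1.2500): 1.356327
T_{2}^{(0)} (trapezoid, 4 panels, h=0.6250): 1.429746
T_{1}^{(1)} = 1.356327 + (1.356327 − 0.407746)/3 = 1.672521
T_{2}^{(1)} = 1.429746 + (1.429746 − 1.356327)/3 = 1.454219
T_{2}^{(2)} = 1.454219 + (1.454219 − 1.672521)/15 = 1.439666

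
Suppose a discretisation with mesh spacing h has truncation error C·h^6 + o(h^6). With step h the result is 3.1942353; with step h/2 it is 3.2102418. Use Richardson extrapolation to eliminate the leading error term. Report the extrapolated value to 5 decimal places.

The leading error scales as h^6; refining by a factor of 2 reduces it by 2^6 = 64.
Extrapolated value = (64·A(h/2) − A(h)) / (64 − 1)
= (64·3.2102418 − 3.1942353) / 63
= 202.2612399 / 63 = 3.2104959

3.21050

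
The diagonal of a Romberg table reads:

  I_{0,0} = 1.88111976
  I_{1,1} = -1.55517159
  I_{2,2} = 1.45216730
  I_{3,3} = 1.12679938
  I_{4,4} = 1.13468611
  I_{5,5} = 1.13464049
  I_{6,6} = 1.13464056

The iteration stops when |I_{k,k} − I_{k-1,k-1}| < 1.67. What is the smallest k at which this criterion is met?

k = 3

|I_{1,1} − I_{0,0}| = 3.43629135 ≥ 1.67
|I_{2,2} − I_{1,1}| = 3.00733889 ≥ 1.67
|I_{3,3} − I_{2,2}| = 0.32536792 < 1.67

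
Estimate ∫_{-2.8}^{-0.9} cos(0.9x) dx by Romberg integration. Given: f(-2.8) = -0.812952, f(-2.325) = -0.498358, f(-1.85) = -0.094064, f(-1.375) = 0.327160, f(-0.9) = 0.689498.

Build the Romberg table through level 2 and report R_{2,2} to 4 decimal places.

R_{0,0} (trapezoid, 1 panel, h=1.9000): -0.117281
R_{1,0} (trapezoid, 2 panels, h=0.9500): -0.148001
R_{2,0} (trapezoid, 4 panels, h=0.4750): -0.155320
R_{1,1} = -0.148001 + (-0.148001 − (-0.117281))/3 = -0.158241
R_{2,1} = -0.155320 + (-0.155320 − (-0.148001))/3 = -0.157760
R_{2,2} = -0.157760 + (-0.157760 − (-0.158241))/15 = -0.157728

-0.1577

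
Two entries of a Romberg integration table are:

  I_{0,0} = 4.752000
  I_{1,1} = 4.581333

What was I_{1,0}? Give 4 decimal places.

From I_{1,1} = (4·I_{1,0} − I_{0,0})/3, solve for I_{1,0}:
4·I_{1,0} = 3·4.581333 + 4.752000 = 18.495999
I_{1,0} = 4.624000

4.6240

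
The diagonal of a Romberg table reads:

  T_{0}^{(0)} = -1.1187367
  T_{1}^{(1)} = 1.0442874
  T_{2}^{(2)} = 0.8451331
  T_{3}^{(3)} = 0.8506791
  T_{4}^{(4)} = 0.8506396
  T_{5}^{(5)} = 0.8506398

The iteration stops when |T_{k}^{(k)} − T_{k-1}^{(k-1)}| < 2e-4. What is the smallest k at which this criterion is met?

|T_{1}^{(1)} − T_{0}^{(0)}| = 2.1630241 ≥ 2e-4
|T_{2}^{(2)} − T_{1}^{(1)}| = 0.1991543 ≥ 2e-4
|T_{3}^{(3)} − T_{2}^{(2)}| = 0.0055460 ≥ 2e-4
|T_{4}^{(4)} − T_{3}^{(3)}| = 0.0000395 < 2e-4

k = 4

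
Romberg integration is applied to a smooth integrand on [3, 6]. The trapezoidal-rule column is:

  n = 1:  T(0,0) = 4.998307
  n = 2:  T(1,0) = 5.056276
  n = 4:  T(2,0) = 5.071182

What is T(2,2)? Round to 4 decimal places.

5.0762

Richardson extrapolation on the trapezoidal column (denominator 4−1=3):
T(1,1) = 5.056276 + (5.056276 − 4.998307)/3 = 5.075599
T(2,1) = 5.071182 + (5.071182 − 5.056276)/3 = 5.076151
T(2,2) = (16·5.076151 − 5.075599) / 15 = 5.076188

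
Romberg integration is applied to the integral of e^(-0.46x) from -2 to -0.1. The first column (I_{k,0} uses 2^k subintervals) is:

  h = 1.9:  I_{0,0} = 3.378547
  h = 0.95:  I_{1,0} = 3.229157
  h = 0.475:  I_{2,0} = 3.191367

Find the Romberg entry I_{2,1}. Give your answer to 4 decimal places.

3.1788

I_{2,1} = 3.191367 + (3.191367 − 3.229157)/3 = 3.178770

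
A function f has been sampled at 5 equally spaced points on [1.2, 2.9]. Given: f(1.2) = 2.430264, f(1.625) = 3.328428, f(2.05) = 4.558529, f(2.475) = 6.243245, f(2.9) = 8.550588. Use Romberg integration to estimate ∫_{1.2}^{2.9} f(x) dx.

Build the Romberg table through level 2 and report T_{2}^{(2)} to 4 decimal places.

8.2707

T_{0}^{(0)} (trapezoid, 1 panel, h=1.7000): 9.333724
T_{1}^{(0)} (trapezoid, 2 panels, h=0.8500): 8.541612
T_{2}^{(0)} (trapezoid, 4 panels, h=0.4250): 8.338767
T_{1}^{(1)} = 8.541612 + (8.541612 − 9.333724)/3 = 8.277575
T_{2}^{(1)} = 8.338767 + (8.338767 − 8.541612)/3 = 8.271152
T_{2}^{(2)} = 8.271152 + (8.271152 − 8.277575)/15 = 8.270724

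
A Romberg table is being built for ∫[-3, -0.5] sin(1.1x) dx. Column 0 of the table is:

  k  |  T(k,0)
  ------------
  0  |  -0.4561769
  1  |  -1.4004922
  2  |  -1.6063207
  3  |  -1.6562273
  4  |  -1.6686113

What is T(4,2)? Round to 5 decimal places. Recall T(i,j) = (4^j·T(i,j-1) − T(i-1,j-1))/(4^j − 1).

-1.67273

T(3,1) = (4·(-1.6562273) − (-1.6063207)) / 3 = -1.6728628
T(4,1) = -1.6686113 + (-1.6686113 − (-1.6562273))/3 = -1.6727393
T(4,2) = (16·(-1.6727393) − (-1.6728628)) / 15 = -1.6727311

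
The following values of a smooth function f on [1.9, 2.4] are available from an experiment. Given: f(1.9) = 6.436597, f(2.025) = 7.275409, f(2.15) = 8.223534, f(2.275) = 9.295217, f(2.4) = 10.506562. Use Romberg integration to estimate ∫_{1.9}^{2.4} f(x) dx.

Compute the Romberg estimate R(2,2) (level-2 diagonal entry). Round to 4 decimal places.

R(0,0) (trapezoid, 1 panel, h=0.5000): 4.235790
R(1,0) (trapezoid, 2 panels, h=0.2500): 4.173778
R(2,0) (trapezoid, 4 panels, h=0.1250): 4.158217
R(1,1) = 4.173778 + (4.173778 − 4.235790)/3 = 4.153107
R(2,1) = 4.158217 + (4.158217 − 4.173778)/3 = 4.153030
R(2,2) = 4.153030 + (4.153030 − 4.153107)/15 = 4.153025

4.1530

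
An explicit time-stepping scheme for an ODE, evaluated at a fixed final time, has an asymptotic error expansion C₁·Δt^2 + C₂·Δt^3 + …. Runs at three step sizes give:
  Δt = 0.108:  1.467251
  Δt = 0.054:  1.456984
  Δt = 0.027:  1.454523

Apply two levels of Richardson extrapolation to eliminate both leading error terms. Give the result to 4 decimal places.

First eliminate the Δt^2 term (factor 2^2 = 4):
  B₁ = (4·1.456984 − 1.467251)/3 = 1.453562
  B₂ = (4·1.454523 − 1.456984)/3 = 1.453703
Then eliminate the Δt^3 term (factor 2^3 = 8):
  (8·1.453703 − 1.453562)/7 = 1.453723

1.4537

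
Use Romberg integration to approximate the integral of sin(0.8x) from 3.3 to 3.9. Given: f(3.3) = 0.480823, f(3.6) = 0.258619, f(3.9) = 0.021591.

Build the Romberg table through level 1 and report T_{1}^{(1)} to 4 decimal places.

T_{0}^{(0)} (trapezoid, 1 panel, h=0.6000): 0.150724
T_{1}^{(0)} (trapezoid, 2 panels, h=0.3000): 0.152948
T_{1}^{(1)} = 0.152948 + (0.152948 − 0.150724)/3 = 0.153689

0.1537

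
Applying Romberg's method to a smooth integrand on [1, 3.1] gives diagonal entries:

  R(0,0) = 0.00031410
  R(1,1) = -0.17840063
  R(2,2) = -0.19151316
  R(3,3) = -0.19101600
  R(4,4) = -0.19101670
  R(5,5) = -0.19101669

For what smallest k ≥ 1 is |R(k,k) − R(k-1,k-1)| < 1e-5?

k = 4

|R(1,1) − R(0,0)| = 0.17871473 ≥ 1e-5
|R(2,2) − R(1,1)| = 0.01311253 ≥ 1e-5
|R(3,3) − R(2,2)| = 0.00049716 ≥ 1e-5
|R(4,4) − R(3,3)| = 0.00000070 < 1e-5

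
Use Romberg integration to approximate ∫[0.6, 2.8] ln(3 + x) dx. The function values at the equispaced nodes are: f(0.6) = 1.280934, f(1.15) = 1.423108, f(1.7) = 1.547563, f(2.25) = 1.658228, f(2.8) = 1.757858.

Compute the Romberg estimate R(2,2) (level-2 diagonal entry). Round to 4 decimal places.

R(0,0) (trapezoid, 1 panel, h=2.2000): 3.342671
R(1,0) (trapezoid, 2 panels, h=1.1000): 3.373655
R(2,0) (trapezoid, 4 panels, h=0.5500): 3.381562
R(1,1) = 3.373655 + (3.373655 − 3.342671)/3 = 3.383983
R(2,1) = 3.381562 + (3.381562 − 3.373655)/3 = 3.384198
R(2,2) = 3.384198 + (3.384198 − 3.383983)/15 = 3.384212

3.3842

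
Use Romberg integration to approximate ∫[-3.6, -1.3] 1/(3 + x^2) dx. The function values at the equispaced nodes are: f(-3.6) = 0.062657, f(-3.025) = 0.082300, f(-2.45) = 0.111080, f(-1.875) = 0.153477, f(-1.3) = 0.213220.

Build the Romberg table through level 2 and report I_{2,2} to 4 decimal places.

I_{0,0} (trapezoid, 1 panel, h=2.3000): 0.317259
I_{1,0} (trapezoid, 2 panels, h=1.1500): 0.286371
I_{2,0} (trapezoid, 4 panels, h=0.5750): 0.278757
I_{1,1} = 0.286371 + (0.286371 − 0.317259)/3 = 0.276075
I_{2,1} = 0.278757 + (0.278757 − 0.286371)/3 = 0.276219
I_{2,2} = 0.276219 + (0.276219 − 0.276075)/15 = 0.276229

0.2762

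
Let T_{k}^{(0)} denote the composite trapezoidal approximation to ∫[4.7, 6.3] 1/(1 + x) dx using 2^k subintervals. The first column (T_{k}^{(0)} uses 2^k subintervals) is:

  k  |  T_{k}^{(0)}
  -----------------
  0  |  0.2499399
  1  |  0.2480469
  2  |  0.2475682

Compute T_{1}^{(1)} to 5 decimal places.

0.24742

T_{1}^{(1)} = 0.2480469 + (0.2480469 − 0.2499399)/3 = 0.2474159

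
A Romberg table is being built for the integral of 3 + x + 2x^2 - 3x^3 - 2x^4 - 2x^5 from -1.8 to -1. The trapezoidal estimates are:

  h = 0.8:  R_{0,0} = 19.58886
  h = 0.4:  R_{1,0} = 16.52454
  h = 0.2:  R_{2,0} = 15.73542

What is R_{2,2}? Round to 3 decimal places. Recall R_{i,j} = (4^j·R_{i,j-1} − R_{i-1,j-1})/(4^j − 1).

15.470

Richardson extrapolation on the trapezoidal column (denominator 4−1=3):
R_{1,1} = (4·16.52454 − 19.58886) / 3 = 15.50310
R_{2,1} = 15.73542 + (15.73542 − 16.52454)/3 = 15.47238
R_{2,2} = 15.47238 + (15.47238 − 15.50310)/15 = 15.47033
(Column j=1 coincides with Simpson's rule on the same nodes.)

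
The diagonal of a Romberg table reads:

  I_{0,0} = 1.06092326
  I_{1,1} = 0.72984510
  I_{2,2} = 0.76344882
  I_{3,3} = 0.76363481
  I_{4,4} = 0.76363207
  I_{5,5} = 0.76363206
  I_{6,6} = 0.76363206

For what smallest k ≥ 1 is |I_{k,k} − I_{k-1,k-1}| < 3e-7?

k = 5

|I_{1,1} − I_{0,0}| = 0.33107816 ≥ 3e-7
|I_{2,2} − I_{1,1}| = 0.03360372 ≥ 3e-7
|I_{3,3} − I_{2,2}| = 0.00018599 ≥ 3e-7
|I_{4,4} − I_{3,3}| = 0.00000274 ≥ 3e-7
|I_{5,5} − I_{4,4}| = 0.00000001 < 3e-7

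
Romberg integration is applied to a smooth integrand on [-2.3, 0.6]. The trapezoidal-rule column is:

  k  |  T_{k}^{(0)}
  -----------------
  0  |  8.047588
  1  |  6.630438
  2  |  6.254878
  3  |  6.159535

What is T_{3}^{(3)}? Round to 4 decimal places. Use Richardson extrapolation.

Richardson extrapolation on the trapezoidal column (denominator 4−1=3):
T_{1}^{(1)} = (4·6.630438 − 8.047588) / 3 = 6.158055
T_{2}^{(1)} = (4·6.254878 − 6.630438) / 3 = 6.129691
T_{3}^{(1)} = (4·6.159535 − 6.254878) / 3 = 6.127754
T_{2}^{(2)} = (16·6.129691 − 6.158055) / 15 = 6.127800
T_{3}^{(2)} = (16·6.127754 − 6.129691) / 15 = 6.127625
T_{3}^{(3)} = 6.127625 + (6.127625 − 6.127800)/63 = 6.127622

6.1276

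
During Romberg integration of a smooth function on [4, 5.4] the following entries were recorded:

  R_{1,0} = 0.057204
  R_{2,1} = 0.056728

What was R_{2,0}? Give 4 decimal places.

0.0568

From R_{2,1} = (4·R_{2,0} − R_{1,0})/3, solve for R_{2,0}:
4·R_{2,0} = 3·0.056728 + 0.057204 = 0.227388
R_{2,0} = 0.056847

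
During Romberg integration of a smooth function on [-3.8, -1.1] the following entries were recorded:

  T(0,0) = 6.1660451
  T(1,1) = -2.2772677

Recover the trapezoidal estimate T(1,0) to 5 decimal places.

-0.16644

From T(1,1) = (4·T(1,0) − T(0,0))/3, solve for T(1,0):
4·T(1,0) = 3·(-2.2772677) + 6.1660451 = -0.6657580
T(1,0) = -0.1664395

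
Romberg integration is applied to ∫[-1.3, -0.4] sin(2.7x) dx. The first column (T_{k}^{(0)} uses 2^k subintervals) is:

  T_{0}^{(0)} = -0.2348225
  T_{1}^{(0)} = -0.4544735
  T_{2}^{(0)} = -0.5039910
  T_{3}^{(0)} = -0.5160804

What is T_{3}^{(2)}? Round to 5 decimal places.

T_{2}^{(1)} = -0.5039910 + (-0.5039910 − (-0.4544735))/3 = -0.5204968
T_{3}^{(1)} = -0.5160804 + (-0.5160804 − (-0.5039910))/3 = -0.5201102
T_{3}^{(2)} = -0.5201102 + (-0.5201102 − (-0.5204968))/15 = -0.5200844

-0.52008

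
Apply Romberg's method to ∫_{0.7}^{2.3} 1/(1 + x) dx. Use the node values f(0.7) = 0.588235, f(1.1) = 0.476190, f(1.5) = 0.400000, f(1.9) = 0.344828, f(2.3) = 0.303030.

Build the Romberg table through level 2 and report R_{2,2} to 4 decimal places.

0.6633

R_{0,0} (trapezoid, 1 panel, h=1.6000): 0.713012
R_{1,0} (trapezoid, 2 panels, h=0.8000): 0.676506
R_{2,0} (trapezoid, 4 panels, h=0.4000): 0.666660
R_{1,1} = 0.676506 + (0.676506 − 0.713012)/3 = 0.664337
R_{2,1} = 0.666660 + (0.666660 − 0.676506)/3 = 0.663378
R_{2,2} = 0.663378 + (0.663378 − 0.664337)/15 = 0.663314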